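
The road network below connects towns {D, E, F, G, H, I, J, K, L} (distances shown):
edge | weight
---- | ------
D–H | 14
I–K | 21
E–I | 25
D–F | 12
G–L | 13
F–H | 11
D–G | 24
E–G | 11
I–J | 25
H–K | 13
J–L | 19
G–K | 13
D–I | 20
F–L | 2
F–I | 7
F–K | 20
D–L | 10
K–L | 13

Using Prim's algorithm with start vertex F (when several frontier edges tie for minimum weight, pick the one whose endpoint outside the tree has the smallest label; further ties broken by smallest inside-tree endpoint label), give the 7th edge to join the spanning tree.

Grow the tree from F using Prim:
Step 1: cheapest edge leaving the tree is F–L (2); add L.
Step 2: cheapest edge leaving the tree is F–I (7); add I.
Step 3: cheapest edge leaving the tree is D–L (10); add D.
Step 4: cheapest edge leaving the tree is F–H (11); add H.
Step 5: cheapest edge leaving the tree is G–L (13); add G.
Step 6: cheapest edge leaving the tree is E–G (11); add E.
Step 7: cheapest edge leaving the tree is G–K (13); add K.
Step 8: cheapest edge leaving the tree is J–L (19); add J.
The 7th edge added is G–K.

G-K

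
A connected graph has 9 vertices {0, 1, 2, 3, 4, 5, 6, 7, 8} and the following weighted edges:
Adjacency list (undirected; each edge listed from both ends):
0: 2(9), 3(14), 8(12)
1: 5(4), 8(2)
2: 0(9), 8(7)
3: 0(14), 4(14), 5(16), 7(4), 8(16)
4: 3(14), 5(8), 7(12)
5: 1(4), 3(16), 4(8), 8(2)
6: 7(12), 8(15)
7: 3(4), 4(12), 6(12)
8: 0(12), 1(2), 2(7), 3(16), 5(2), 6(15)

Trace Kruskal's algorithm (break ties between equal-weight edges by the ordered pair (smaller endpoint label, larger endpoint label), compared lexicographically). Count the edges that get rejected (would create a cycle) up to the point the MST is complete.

Kruskal: consider edges lightest-first.
1—8 (2): add — endpoints in different components.
5—8 (2): add — endpoints in different components.
1—5 (4): skip — 1 and 5 already connected.
3—7 (4): add — endpoints in different components.
2—8 (7): add — endpoints in different components.
4—5 (8): add — endpoints in different components.
0—2 (9): add — endpoints in different components.
0—8 (12): skip — 0 and 8 already connected.
4—7 (12): add — endpoints in different components.
6—7 (12): add — endpoints in different components.
Edges rejected before the tree was complete: 2.

2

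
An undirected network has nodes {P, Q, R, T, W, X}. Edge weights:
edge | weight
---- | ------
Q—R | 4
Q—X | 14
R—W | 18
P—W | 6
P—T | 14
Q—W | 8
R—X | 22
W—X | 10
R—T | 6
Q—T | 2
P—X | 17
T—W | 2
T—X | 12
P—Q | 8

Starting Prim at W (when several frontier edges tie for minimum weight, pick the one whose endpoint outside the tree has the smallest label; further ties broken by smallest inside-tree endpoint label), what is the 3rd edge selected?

Prim's algorithm from W:
Step 1: frontier [T—W 2, P—W 6, Q—W 8, W—X 10, R—W 18] → take T—W (2); add T.
Step 2: frontier [Q—T 2, R—T 6, T—X 12, P—T 14, P—W 6, Q—W 8, W—X 10, R—W 18] → take Q—T (2); add Q.
Step 3: frontier [Q—R 4, P—Q 8, Q—X 14, R—T 6, T—X 12, P—T 14, P—W 6, W—X 10, R—W 18] → take Q—R (4); add R.
Step 4: frontier [P—Q 8, Q—X 14, R—X 22, T—X 12, P—T 14, P—W 6, W—X 10] → take P—W (6); add P.
Step 5: frontier [P—X 17, Q—X 14, R—X 22, T—X 12, W—X 10] → take W—X (10); add X.
The 3rd edge added is Q—R.

Q-R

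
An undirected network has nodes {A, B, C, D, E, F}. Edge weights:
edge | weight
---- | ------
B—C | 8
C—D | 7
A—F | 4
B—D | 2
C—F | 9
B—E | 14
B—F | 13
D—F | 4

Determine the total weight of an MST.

Sort edges by weight, then run Kruskal:
B—D (2): add. Components now {A} {B,D} {C} {E} {F}
A—F (4): add. Components now {A,F} {B,D} {C} {E}
D—F (4): add. Components now {A,B,D,F} {C} {E}
C—D (7): add. Components now {A,B,C,D,F} {E}
B—C (8): skip — B and C already connected.
C—F (9): skip — C and F already connected.
B—F (13): skip — B and F already connected.
B—E (14): add. Components now {A,B,C,D,E,F}
MST edges: B—D, A—F, D—F, C—D, B—E; total weight 2+4+4+7+14 = 31.

31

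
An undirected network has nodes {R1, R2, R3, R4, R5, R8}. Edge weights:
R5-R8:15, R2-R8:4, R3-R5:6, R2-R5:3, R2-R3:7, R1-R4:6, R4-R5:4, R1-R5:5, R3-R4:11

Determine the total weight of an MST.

22

Prim, starting at R4.
Step 1: cheapest edge leaving the tree is R4-R5 (4); add R5.
Step 2: cheapest edge leaving the tree is R2-R5 (3); add R2.
Step 3: cheapest edge leaving the tree is R2-R8 (4); add R8.
Step 4: cheapest edge leaving the tree is R1-R5 (5); add R1.
Step 5: cheapest edge leaving the tree is R3-R5 (6); add R3.
MST edges: R4-R5, R2-R5, R2-R8, R1-R5, R3-R5; total weight 4+3+4+5+6 = 22.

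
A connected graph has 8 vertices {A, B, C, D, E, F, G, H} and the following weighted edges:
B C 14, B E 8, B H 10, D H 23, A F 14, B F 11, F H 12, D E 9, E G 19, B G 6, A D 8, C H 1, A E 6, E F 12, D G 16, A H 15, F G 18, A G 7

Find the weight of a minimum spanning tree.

Kruskal: consider edges lightest-first.
C H (1): add — endpoints in different components.
A E (6): add — endpoints in different components.
B G (6): add — endpoints in different components.
A G (7): add — endpoints in different components.
A D (8): add — endpoints in different components.
B E (8): skip — B and E already connected.
D E (9): skip — D and E already connected.
B H (10): add — endpoints in different components.
B F (11): add — endpoints in different components.
MST edges: C H, A E, B G, A G, A D, B H, B F; total weight 1+6+6+7+8+10+11 = 49.

49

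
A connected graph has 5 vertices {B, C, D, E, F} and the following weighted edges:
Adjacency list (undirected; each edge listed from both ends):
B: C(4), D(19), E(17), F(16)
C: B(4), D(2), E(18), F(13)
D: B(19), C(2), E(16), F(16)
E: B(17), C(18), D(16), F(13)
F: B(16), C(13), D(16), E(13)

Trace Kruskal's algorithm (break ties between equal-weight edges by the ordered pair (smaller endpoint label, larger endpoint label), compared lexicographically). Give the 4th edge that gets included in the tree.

Kruskal: consider edges lightest-first.
C–D (2): add — endpoints in different components.
B–C (4): add — endpoints in different components.
C–F (13): add — endpoints in different components.
E–F (13): add — endpoints in different components.
The 4th edge added is E–F.

E-F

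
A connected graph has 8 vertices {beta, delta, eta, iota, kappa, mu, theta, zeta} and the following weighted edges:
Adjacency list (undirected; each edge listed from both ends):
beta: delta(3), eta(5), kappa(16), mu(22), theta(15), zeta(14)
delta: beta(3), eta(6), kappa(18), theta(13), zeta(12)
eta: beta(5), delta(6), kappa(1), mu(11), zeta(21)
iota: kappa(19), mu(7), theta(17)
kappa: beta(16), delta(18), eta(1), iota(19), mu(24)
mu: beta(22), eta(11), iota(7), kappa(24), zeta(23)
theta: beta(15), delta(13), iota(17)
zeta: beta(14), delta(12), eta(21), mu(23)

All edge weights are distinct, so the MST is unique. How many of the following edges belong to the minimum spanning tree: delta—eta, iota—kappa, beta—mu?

0

Kruskal: consider edges lightest-first.
eta—kappa (1): add — endpoints in different components.
beta—delta (3): add — endpoints in different components.
beta—eta (5): add — endpoints in different components.
delta—eta (6): skip — delta and eta already connected.
iota—mu (7): add — endpoints in different components.
eta—mu (11): add — endpoints in different components.
delta—zeta (12): add — endpoints in different components.
delta—theta (13): add — endpoints in different components.
MST edge set: {eta—kappa, beta—delta, beta—eta, iota—mu, eta—mu, delta—zeta, delta—theta}.
Of the listed edges, {} are in the MST → 0.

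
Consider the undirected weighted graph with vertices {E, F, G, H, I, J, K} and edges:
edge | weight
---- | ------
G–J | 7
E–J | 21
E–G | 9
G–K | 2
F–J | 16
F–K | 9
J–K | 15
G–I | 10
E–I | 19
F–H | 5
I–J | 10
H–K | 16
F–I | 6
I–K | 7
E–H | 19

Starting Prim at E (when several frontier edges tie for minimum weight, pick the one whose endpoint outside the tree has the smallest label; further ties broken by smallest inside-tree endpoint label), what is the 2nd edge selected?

G-K

Grow the tree from E using Prim:
Step 1: cheapest edge leaving the tree is E–G (9); add G.
Step 2: cheapest edge leaving the tree is G–K (2); add K.
Step 3: cheapest edge leaving the tree is I–K (7); add I.
Step 4: cheapest edge leaving the tree is F–I (6); add F.
Step 5: cheapest edge leaving the tree is F–H (5); add H.
Step 6: cheapest edge leaving the tree is G–J (7); add J.
The 2nd edge added is G–K.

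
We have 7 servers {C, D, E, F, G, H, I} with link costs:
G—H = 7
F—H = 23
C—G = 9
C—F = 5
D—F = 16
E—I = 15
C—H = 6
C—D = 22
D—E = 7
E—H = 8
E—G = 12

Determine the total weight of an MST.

Grow the tree from C using Prim:
Step 1: cheapest edge leaving the tree is C—F (5); add F.
Step 2: cheapest edge leaving the tree is C—H (6); add H.
Step 3: cheapest edge leaving the tree is G—H (7); add G.
Step 4: cheapest edge leaving the tree is E—H (8); add E.
Step 5: cheapest edge leaving the tree is D—E (7); add D.
Step 6: cheapest edge leaving the tree is E—I (15); add I.
MST edges: C—F, C—H, G—H, E—H, D—E, E—I; total weight 5+6+7+8+7+15 = 48.

48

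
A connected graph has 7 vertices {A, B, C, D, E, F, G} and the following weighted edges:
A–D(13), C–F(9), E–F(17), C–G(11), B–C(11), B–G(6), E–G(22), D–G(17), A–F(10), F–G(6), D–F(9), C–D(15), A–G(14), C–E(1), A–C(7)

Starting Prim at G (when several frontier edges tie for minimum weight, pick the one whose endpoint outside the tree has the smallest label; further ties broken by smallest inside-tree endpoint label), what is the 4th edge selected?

C-E

Grow the tree from G using Prim:
Step 1: cheapest edge leaving the tree is B–G (6); add B.
Step 2: cheapest edge leaving the tree is F–G (6); add F.
Step 3: cheapest edge leaving the tree is C–F (9); add C.
Step 4: cheapest edge leaving the tree is C–E (1); add E.
Step 5: cheapest edge leaving the tree is A–C (7); add A.
Step 6: cheapest edge leaving the tree is D–F (9); add D.
The 4th edge added is C–E.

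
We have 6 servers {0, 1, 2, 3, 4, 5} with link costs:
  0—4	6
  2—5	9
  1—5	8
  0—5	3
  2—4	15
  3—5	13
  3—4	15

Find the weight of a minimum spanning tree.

39

Grow the tree from 4 using Prim:
Step 1: frontier [0—4 6, 2—4 15, 3—4 15] → take 0—4 (6); add 0.
Step 2: frontier [0—5 3, 2—4 15, 3—4 15] → take 0—5 (3); add 5.
Step 3: frontier [2—4 15, 3—4 15, 1—5 8, 2—5 9, 3—5 13] → take 1—5 (8); add 1.
Step 4: frontier [2—4 15, 3—4 15, 2—5 9, 3—5 13] → take 2—5 (9); add 2.
Step 5: frontier [3—4 15, 3—5 13] → take 3—5 (13); add 3.
MST edges: 0—4, 0—5, 1—5, 2—5, 3—5; total weight 6+3+8+9+13 = 39.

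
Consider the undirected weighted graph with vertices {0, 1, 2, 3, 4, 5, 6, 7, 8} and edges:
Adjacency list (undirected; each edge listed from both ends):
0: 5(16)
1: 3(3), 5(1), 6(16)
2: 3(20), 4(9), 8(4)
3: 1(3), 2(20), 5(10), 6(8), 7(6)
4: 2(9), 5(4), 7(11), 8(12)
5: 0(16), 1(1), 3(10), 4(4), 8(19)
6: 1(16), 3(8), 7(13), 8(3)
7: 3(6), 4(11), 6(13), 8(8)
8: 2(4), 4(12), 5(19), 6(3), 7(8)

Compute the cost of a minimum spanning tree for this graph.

45

Sort edges by weight, then run Kruskal:
1–5 (1): add — endpoints in different components.
1–3 (3): add — endpoints in different components.
6–8 (3): add — endpoints in different components.
2–8 (4): add — endpoints in different components.
4–5 (4): add — endpoints in different components.
3–7 (6): add — endpoints in different components.
3–6 (8): add — endpoints in different components.
7–8 (8): skip — 7 and 8 already connected.
2–4 (9): skip — 2 and 4 already connected.
3–5 (10): skip — 3 and 5 already connected.
4–7 (11): skip — 4 and 7 already connected.
4–8 (12): skip — 4 and 8 already connected.
6–7 (13): skip — 6 and 7 already connected.
0–5 (16): add — endpoints in different components.
MST edges: 1–5, 1–3, 6–8, 2–8, 4–5, 3–7, 3–6, 0–5; total weight 1+3+3+4+4+6+8+16 = 45.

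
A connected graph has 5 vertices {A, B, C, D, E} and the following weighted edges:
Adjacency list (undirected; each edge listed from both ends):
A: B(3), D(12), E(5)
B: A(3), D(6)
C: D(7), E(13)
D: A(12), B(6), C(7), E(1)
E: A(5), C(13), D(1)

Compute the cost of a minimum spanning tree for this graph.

Sort edges by weight, then run Kruskal:
D–E (1): add — endpoints in different components.
A–B (3): add — endpoints in different components.
A–E (5): add — endpoints in different components.
B–D (6): skip — B and D already connected.
C–D (7): add — endpoints in different components.
MST edges: D–E, A–B, A–E, C–D; total weight 1+3+5+7 = 16.

16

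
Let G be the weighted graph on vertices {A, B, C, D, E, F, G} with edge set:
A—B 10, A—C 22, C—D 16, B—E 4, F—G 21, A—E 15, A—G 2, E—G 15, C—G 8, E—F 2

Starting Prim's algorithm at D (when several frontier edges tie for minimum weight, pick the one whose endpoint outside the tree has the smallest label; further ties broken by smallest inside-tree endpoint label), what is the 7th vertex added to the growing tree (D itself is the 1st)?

Prim, starting at D.
Step 1: frontier [C—D 16] → take C—D (16); add C.
Step 2: frontier [C—G 8, A—C 22] → take C—G (8); add G.
Step 3: frontier [A—C 22, A—G 2, E—G 15, F—G 21] → take A—G (2); add A.
Step 4: frontier [A—B 10, A—E 15, E—G 15, F—G 21] → take A—B (10); add B.
Step 5: frontier [A—E 15, B—E 4, E—G 15, F—G 21] → take B—E (4); add E.
Step 6: frontier [E—F 2, F—G 21] → take E—F (2); add F.
Vertex order: D, C, G, A, B, E, F. The 7th vertex is F.

F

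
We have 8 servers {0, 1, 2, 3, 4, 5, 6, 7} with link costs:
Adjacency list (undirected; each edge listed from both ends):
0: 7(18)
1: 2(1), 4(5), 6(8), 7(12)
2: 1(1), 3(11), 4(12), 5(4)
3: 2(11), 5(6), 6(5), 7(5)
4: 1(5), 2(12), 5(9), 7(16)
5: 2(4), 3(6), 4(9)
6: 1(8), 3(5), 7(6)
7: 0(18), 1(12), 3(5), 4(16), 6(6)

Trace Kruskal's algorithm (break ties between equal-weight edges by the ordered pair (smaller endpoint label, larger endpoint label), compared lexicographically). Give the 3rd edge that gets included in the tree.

Kruskal's algorithm — process edges by increasing weight (ties by edge label):
1—2 (1): add — endpoints in different components.
2—5 (4): add — endpoints in different components.
1—4 (5): add — endpoints in different components.
3—6 (5): add — endpoints in different components.
3—7 (5): add — endpoints in different components.
3—5 (6): add — endpoints in different components.
6—7 (6): skip — 6 and 7 already connected.
1—6 (8): skip — 1 and 6 already connected.
4—5 (9): skip — 4 and 5 already connected.
2—3 (11): skip — 2 and 3 already connected.
1—7 (12): skip — 1 and 7 already connected.
2—4 (12): skip — 2 and 4 already connected.
4—7 (16): skip — 4 and 7 already connected.
0—7 (18): add — endpoints in different components.
The 3rd edge added is 1—4.

1-4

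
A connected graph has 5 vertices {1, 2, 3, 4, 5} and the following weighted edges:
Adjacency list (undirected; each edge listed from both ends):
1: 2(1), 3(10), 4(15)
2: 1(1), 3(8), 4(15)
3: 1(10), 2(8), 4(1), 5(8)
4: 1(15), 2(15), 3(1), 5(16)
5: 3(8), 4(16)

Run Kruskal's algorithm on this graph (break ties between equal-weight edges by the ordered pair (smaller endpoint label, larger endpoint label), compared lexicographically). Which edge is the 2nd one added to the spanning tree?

3-4

Kruskal's algorithm — process edges by increasing weight (ties by edge label):
1 2 (1): add — endpoints in different components.
3 4 (1): add — endpoints in different components.
2 3 (8): add — endpoints in different components.
3 5 (8): add — endpoints in different components.
The 2nd edge added is 3 4.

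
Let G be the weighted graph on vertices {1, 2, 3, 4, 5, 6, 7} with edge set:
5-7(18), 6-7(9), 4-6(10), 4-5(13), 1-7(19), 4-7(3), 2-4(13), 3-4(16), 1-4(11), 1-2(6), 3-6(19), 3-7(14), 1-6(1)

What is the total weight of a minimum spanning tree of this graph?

Kruskal: consider edges lightest-first.
1-6 (1): add — endpoints in different components.
4-7 (3): add — endpoints in different components.
1-2 (6): add — endpoints in different components.
6-7 (9): add — endpoints in different components.
4-6 (10): skip — 4 and 6 already connected.
1-4 (11): skip — 1 and 4 already connected.
2-4 (13): skip — 2 and 4 already connected.
4-5 (13): add — endpoints in different components.
3-7 (14): add — endpoints in different components.
MST edges: 1-6, 4-7, 1-2, 6-7, 4-5, 3-7; total weight 1+3+6+9+13+14 = 46.

46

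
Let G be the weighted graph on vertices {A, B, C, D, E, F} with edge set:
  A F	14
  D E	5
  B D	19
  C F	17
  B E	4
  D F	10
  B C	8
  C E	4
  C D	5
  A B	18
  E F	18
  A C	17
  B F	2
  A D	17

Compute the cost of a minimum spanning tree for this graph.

29

Grow the tree from B using Prim:
Step 1: frontier [B F 2, B E 4, B C 8, A B 18, B D 19] → take B F (2); add F.
Step 2: frontier [B E 4, B C 8, A B 18, B D 19, D F 10, A F 14, C F 17, E F 18] → take B E (4); add E.
Step 3: frontier [B C 8, A B 18, B D 19, C E 4, D E 5, D F 10, A F 14, C F 17] → take C E (4); add C.
Step 4: frontier [A B 18, B D 19, C D 5, A C 17, D E 5, D F 10, A F 14] → take C D (5); add D.
Step 5: frontier [A B 18, A C 17, A D 17, A F 14] → take A F (14); add A.
MST edges: B F, B E, C E, C D, A F; total weight 2+4+4+5+14 = 29.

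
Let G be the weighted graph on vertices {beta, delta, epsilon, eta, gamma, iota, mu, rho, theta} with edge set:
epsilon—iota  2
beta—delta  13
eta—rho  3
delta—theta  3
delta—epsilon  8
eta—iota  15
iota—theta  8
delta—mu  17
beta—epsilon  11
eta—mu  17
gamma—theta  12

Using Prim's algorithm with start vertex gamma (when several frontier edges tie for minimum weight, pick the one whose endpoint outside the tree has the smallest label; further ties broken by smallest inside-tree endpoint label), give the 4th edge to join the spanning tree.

epsilon-iota

Grow the tree from gamma using Prim:
Step 1: cheapest edge leaving the tree is gamma—theta (12); add theta.
Step 2: cheapest edge leaving the tree is delta—theta (3); add delta.
Step 3: cheapest edge leaving the tree is delta—epsilon (8); add epsilon.
Step 4: cheapest edge leaving the tree is epsilon—iota (2); add iota.
Step 5: cheapest edge leaving the tree is beta—epsilon (11); add beta.
Step 6: cheapest edge leaving the tree is eta—iota (15); add eta.
Step 7: cheapest edge leaving the tree is eta—rho (3); add rho.
Step 8: cheapest edge leaving the tree is delta—mu (17); add mu.
The 4th edge added is epsilon—iota.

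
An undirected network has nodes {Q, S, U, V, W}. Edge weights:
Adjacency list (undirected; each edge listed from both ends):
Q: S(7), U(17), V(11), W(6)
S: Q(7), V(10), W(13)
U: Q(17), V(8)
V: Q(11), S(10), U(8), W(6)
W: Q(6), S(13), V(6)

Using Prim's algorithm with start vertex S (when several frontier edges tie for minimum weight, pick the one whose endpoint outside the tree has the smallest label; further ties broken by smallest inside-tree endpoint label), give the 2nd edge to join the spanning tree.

Prim, starting at S.
Step 1: cheapest edge leaving the tree is Q-S (7); add Q.
Step 2: cheapest edge leaving the tree is Q-W (6); add W.
Step 3: cheapest edge leaving the tree is V-W (6); add V.
Step 4: cheapest edge leaving the tree is U-V (8); add U.
The 2nd edge added is Q-W.

Q-W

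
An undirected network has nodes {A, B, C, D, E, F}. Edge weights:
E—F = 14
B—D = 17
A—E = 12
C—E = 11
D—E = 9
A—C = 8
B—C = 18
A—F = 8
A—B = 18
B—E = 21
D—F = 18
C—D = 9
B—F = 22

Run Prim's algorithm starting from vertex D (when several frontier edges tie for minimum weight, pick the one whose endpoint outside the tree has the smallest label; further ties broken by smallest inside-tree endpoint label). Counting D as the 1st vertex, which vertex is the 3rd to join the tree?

Prim's algorithm from D:
Step 1: cheapest edge leaving the tree is C—D (9); add C.
Step 2: cheapest edge leaving the tree is A—C (8); add A.
Step 3: cheapest edge leaving the tree is A—F (8); add F.
Step 4: cheapest edge leaving the tree is D—E (9); add E.
Step 5: cheapest edge leaving the tree is B—D (17); add B.
Vertex order: D, C, A, F, E, B. The 3rd vertex is A.

A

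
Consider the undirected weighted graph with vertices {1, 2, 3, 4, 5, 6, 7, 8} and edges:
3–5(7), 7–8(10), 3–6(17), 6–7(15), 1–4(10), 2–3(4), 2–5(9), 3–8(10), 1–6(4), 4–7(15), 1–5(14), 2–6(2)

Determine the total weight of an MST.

47

Prim, starting at 7.
Step 1: frontier [7–8 10, 4–7 15, 6–7 15] → take 7–8 (10); add 8.
Step 2: frontier [4–7 15, 6–7 15, 3–8 10] → take 3–8 (10); add 3.
Step 3: frontier [2–3 4, 3–5 7, 3–6 17, 4–7 15, 6–7 15] → take 2–3 (4); add 2.
Step 4: frontier [2–6 2, 2–5 9, 3–5 7, 3–6 17, 4–7 15, 6–7 15] → take 2–6 (2); add 6.
Step 5: frontier [2–5 9, 3–5 7, 1–6 4, 4–7 15] → take 1–6 (4); add 1.
Step 6: frontier [1–4 10, 1–5 14, 2–5 9, 3–5 7, 4–7 15] → take 3–5 (7); add 5.
Step 7: frontier [1–4 10, 4–7 15] → take 1–4 (10); add 4.
MST edges: 7–8, 3–8, 2–3, 2–6, 1–6, 3–5, 1–4; total weight 10+10+4+2+4+7+10 = 47.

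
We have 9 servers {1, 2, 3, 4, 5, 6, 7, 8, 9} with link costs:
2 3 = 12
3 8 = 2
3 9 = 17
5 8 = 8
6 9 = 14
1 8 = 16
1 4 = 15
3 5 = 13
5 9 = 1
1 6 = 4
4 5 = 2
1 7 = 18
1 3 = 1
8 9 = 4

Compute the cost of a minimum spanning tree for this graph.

44

Prim, starting at 2.
Step 1: frontier [2 3 12] → take 2 3 (12); add 3.
Step 2: frontier [1 3 1, 3 8 2, 3 5 13, 3 9 17] → take 1 3 (1); add 1.
Step 3: frontier [1 6 4, 1 4 15, 1 8 16, 1 7 18, 3 8 2, 3 5 13, 3 9 17] → take 3 8 (2); add 8.
Step 4: frontier [1 6 4, 1 4 15, 1 7 18, 3 5 13, 3 9 17, 8 9 4, 5 8 8] → take 1 6 (4); add 6.
Step 5: frontier [1 4 15, 1 7 18, 3 5 13, 3 9 17, 6 9 14, 8 9 4, 5 8 8] → take 8 9 (4); add 9.
Step 6: frontier [1 4 15, 1 7 18, 3 5 13, 5 8 8, 5 9 1] → take 5 9 (1); add 5.
Step 7: frontier [1 4 15, 1 7 18, 4 5 2] → take 4 5 (2); add 4.
Step 8: frontier [1 7 18] → take 1 7 (18); add 7.
MST edges: 2 3, 1 3, 3 8, 1 6, 8 9, 5 9, 4 5, 1 7; total weight 12+1+2+4+4+1+2+18 = 44.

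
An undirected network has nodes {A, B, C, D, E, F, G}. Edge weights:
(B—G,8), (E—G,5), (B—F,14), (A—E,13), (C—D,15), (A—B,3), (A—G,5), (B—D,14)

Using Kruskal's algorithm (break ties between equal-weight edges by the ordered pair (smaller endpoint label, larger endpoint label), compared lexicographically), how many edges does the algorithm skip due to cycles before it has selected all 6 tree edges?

Kruskal's algorithm — process edges by increasing weight (ties by edge label):
A—B (3): add — endpoints in different components.
A—G (5): add — endpoints in different components.
E—G (5): add — endpoints in different components.
B—G (8): skip — B and G already connected.
A—E (13): skip — A and E already connected.
B—D (14): add — endpoints in different components.
B—F (14): add — endpoints in different components.
C—D (15): add — endpoints in different components.
Edges rejected before the tree was complete: 2.

2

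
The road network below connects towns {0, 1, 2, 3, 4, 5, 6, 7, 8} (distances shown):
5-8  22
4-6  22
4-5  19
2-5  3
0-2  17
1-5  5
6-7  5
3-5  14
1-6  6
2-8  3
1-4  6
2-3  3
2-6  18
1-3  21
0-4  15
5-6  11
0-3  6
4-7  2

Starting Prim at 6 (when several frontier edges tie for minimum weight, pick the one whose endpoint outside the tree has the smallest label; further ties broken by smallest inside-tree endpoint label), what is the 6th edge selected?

Grow the tree from 6 using Prim:
Step 1: cheapest edge leaving the tree is 6-7 (5); add 7.
Step 2: cheapest edge leaving the tree is 4-7 (2); add 4.
Step 3: cheapest edge leaving the tree is 1-4 (6); add 1.
Step 4: cheapest edge leaving the tree is 1-5 (5); add 5.
Step 5: cheapest edge leaving the tree is 2-5 (3); add 2.
Step 6: cheapest edge leaving the tree is 2-3 (3); add 3.
Step 7: cheapest edge leaving the tree is 2-8 (3); add 8.
Step 8: cheapest edge leaving the tree is 0-3 (6); add 0.
The 6th edge added is 2-3.

2-3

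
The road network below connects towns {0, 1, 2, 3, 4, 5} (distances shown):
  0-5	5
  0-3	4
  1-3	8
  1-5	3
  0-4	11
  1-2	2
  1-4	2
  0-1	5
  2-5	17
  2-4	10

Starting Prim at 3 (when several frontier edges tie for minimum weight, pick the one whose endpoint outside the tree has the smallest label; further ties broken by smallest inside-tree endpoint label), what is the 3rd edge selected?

Prim's algorithm from 3:
Step 1: frontier [0-3 4, 1-3 8] → take 0-3 (4); add 0.
Step 2: frontier [0-1 5, 0-5 5, 0-4 11, 1-3 8] → take 0-1 (5); add 1.
Step 3: frontier [0-5 5, 0-4 11, 1-2 2, 1-4 2, 1-5 3] → take 1-2 (2); add 2.
Step 4: frontier [0-5 5, 0-4 11, 1-4 2, 1-5 3, 2-4 10, 2-5 17] → take 1-4 (2); add 4.
Step 5: frontier [0-5 5, 1-5 3, 2-5 17] → take 1-5 (3); add 5.
The 3rd edge added is 1-2.

1-2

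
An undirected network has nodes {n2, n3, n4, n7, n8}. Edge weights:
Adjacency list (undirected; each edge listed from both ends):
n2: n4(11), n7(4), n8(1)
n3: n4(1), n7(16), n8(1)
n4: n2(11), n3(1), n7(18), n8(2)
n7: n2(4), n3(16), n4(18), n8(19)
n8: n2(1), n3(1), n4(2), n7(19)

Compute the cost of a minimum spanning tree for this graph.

Prim's algorithm from n3:
Step 1: frontier [n3–n4 1, n3–n8 1, n3–n7 16] → take n3–n4 (1); add n4.
Step 2: frontier [n3–n8 1, n3–n7 16, n4–n8 2, n2–n4 11, n4–n7 18] → take n3–n8 (1); add n8.
Step 3: frontier [n3–n7 16, n2–n4 11, n4–n7 18, n2–n8 1, n7–n8 19] → take n2–n8 (1); add n2.
Step 4: frontier [n2–n7 4, n3–n7 16, n4–n7 18, n7–n8 19] → take n2–n7 (4); add n7.
MST edges: n3–n4, n3–n8, n2–n8, n2–n7; total weight 1+1+1+4 = 7.

7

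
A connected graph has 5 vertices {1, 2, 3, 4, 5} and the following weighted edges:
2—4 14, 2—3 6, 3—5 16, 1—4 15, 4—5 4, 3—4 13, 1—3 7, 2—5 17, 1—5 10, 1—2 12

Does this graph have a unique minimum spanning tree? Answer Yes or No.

Yes

Kruskal: consider edges lightest-first.
4—5 (4): add. Components now {1} {2} {3} {4,5}
2—3 (6): add. Components now {1} {2,3} {4,5}
1—3 (7): add. Components now {1,2,3} {4,5}
1—5 (10): add. Components now {1,2,3,4,5}
Every non-tree edge has weight strictly greater than the heaviest edge on the tree path between its endpoints, so the MST is unique.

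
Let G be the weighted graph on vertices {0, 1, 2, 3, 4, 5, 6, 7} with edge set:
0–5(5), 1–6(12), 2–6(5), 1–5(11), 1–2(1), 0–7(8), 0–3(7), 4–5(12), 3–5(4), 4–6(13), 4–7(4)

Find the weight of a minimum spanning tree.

Sort edges by weight, then run Kruskal:
1–2 (1): add — endpoints in different components.
3–5 (4): add — endpoints in different components.
4–7 (4): add — endpoints in different components.
0–5 (5): add — endpoints in different components.
2–6 (5): add — endpoints in different components.
0–3 (7): skip — 0 and 3 already connected.
0–7 (8): add — endpoints in different components.
1–5 (11): add — endpoints in different components.
MST edges: 1–2, 3–5, 4–7, 0–5, 2–6, 0–7, 1–5; total weight 1+4+4+5+5+8+11 = 38.

38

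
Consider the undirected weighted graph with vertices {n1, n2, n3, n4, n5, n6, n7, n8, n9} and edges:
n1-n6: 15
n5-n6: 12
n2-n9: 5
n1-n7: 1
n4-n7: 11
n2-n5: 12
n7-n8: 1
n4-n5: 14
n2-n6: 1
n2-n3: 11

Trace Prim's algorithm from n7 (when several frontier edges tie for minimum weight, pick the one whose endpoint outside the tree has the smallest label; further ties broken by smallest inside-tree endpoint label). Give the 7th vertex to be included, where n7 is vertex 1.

Prim's algorithm from n7:
Step 1: cheapest edge leaving the tree is n1-n7 (1); add n1.
Step 2: cheapest edge leaving the tree is n7-n8 (1); add n8.
Step 3: cheapest edge leaving the tree is n4-n7 (11); add n4.
Step 4: cheapest edge leaving the tree is n4-n5 (14); add n5.
Step 5: cheapest edge leaving the tree is n2-n5 (12); add n2.
Step 6: cheapest edge leaving the tree is n2-n6 (1); add n6.
Step 7: cheapest edge leaving the tree is n2-n9 (5); add n9.
Step 8: cheapest edge leaving the tree is n2-n3 (11); add n3.
Vertex order: n7, n1, n8, n4, n5, n2, n6, n9, n3. The 7th vertex is n6.

n6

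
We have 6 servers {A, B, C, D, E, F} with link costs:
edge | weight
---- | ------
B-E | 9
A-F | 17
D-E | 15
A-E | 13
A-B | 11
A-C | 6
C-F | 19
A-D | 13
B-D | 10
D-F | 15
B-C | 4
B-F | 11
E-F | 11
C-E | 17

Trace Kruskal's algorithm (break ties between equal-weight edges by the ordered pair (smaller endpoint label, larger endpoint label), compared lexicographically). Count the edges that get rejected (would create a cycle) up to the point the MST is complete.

1

Kruskal's algorithm — process edges by increasing weight (ties by edge label):
B-C (4): add — endpoints in different components.
A-C (6): add — endpoints in different components.
B-E (9): add — endpoints in different components.
B-D (10): add — endpoints in different components.
A-B (11): skip — A and B already connected.
B-F (11): add — endpoints in different components.
Edges rejected before the tree was complete: 1.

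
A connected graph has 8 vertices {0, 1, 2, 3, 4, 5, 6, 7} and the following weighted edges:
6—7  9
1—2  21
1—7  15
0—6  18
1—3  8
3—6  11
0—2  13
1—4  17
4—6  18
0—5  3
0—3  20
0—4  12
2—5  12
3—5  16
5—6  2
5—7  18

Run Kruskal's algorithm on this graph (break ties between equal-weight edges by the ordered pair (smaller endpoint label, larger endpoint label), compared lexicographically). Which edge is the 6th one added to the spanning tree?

0-4

Kruskal's algorithm — process edges by increasing weight (ties by edge label):
5—6 (2): add — endpoints in different components.
0—5 (3): add — endpoints in different components.
1—3 (8): add — endpoints in different components.
6—7 (9): add — endpoints in different components.
3—6 (11): add — endpoints in different components.
0—4 (12): add — endpoints in different components.
2—5 (12): add — endpoints in different components.
The 6th edge added is 0—4.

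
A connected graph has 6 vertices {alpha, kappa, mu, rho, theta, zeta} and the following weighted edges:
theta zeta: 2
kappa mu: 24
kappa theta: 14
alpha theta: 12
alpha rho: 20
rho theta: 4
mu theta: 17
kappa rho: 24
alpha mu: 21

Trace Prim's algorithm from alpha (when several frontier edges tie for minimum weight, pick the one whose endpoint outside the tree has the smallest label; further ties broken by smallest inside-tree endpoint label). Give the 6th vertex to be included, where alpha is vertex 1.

mu

Prim's algorithm from alpha:
Step 1: cheapest edge leaving the tree is alpha theta (12); add theta.
Step 2: cheapest edge leaving the tree is theta zeta (2); add zeta.
Step 3: cheapest edge leaving the tree is rho theta (4); add rho.
Step 4: cheapest edge leaving the tree is kappa theta (14); add kappa.
Step 5: cheapest edge leaving the tree is mu theta (17); add mu.
Vertex order: alpha, theta, zeta, rho, kappa, mu. The 6th vertex is mu.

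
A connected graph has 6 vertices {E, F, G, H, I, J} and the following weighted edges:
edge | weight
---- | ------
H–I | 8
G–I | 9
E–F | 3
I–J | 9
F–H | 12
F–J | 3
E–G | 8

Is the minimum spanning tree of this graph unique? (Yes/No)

No

Kruskal's algorithm — process edges by increasing weight (ties by edge label):
E–F (3): add — endpoints in different components.
F–J (3): add — endpoints in different components.
E–G (8): add — endpoints in different components.
H–I (8): add — endpoints in different components.
G–I (9): add — endpoints in different components.
Non-tree edge I–J has weight 9, equal to the heaviest edge on its tree cycle — swapping gives another MST of the same weight. Not unique.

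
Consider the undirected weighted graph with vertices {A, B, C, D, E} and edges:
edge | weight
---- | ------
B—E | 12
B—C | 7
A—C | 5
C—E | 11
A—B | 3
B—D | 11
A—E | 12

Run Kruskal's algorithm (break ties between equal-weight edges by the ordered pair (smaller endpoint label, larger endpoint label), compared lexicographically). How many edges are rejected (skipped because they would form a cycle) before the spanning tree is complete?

Kruskal's algorithm — process edges by increasing weight (ties by edge label):
A—B (3): add — endpoints in different components.
A—C (5): add — endpoints in different components.
B—C (7): skip — B and C already connected.
B—D (11): add — endpoints in different components.
C—E (11): add — endpoints in different components.
Edges rejected before the tree was complete: 1.

1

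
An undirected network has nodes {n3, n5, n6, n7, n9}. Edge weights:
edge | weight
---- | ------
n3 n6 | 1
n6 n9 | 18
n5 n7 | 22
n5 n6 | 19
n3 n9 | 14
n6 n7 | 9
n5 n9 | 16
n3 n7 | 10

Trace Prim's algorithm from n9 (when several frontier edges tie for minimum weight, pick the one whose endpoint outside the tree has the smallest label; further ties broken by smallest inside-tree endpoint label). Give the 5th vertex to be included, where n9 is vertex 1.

Grow the tree from n9 using Prim:
Step 1: cheapest edge leaving the tree is n3 n9 (14); add n3.
Step 2: cheapest edge leaving the tree is n3 n6 (1); add n6.
Step 3: cheapest edge leaving the tree is n6 n7 (9); add n7.
Step 4: cheapest edge leaving the tree is n5 n9 (16); add n5.
Vertex order: n9, n3, n6, n7, n5. The 5th vertex is n5.

n5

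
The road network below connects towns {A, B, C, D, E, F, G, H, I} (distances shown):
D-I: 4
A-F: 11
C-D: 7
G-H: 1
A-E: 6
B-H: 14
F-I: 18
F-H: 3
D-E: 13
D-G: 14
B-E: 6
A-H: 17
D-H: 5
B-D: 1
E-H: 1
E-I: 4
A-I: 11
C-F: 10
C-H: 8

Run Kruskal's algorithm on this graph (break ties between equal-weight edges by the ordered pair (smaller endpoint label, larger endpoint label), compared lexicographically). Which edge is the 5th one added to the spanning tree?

Sort edges by weight, then run Kruskal:
B-D (1): add — endpoints in different components.
E-H (1): add — endpoints in different components.
G-H (1): add — endpoints in different components.
F-H (3): add — endpoints in different components.
D-I (4): add — endpoints in different components.
E-I (4): add — endpoints in different components.
D-H (5): skip — D and H already connected.
A-E (6): add — endpoints in different components.
B-E (6): skip — B and E already connected.
C-D (7): add — endpoints in different components.
The 5th edge added is D-I.

D-I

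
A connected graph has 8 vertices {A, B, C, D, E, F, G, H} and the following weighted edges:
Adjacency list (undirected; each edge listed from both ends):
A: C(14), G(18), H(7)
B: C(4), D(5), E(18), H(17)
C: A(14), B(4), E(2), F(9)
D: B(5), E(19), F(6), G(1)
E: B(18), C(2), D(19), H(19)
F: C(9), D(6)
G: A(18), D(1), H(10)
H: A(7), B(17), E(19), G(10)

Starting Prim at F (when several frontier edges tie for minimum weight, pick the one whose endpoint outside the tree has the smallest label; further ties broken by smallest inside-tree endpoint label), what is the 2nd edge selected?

D-G

Grow the tree from F using Prim:
Step 1: frontier [D F 6, C F 9] → take D F (6); add D.
Step 2: frontier [D G 1, B D 5, D E 19, C F 9] → take D G (1); add G.
Step 3: frontier [B D 5, D E 19, C F 9, G H 10, A G 18] → take B D (5); add B.
Step 4: frontier [B C 4, B H 17, B E 18, D E 19, C F 9, G H 10, A G 18] → take B C (4); add C.
Step 5: frontier [B H 17, B E 18, C E 2, A C 14, D E 19, G H 10, A G 18] → take C E (2); add E.
Step 6: frontier [B H 17, A C 14, E H 19, G H 10, A G 18] → take G H (10); add H.
Step 7: frontier [A C 14, A G 18, A H 7] → take A H (7); add A.
The 2nd edge added is D G.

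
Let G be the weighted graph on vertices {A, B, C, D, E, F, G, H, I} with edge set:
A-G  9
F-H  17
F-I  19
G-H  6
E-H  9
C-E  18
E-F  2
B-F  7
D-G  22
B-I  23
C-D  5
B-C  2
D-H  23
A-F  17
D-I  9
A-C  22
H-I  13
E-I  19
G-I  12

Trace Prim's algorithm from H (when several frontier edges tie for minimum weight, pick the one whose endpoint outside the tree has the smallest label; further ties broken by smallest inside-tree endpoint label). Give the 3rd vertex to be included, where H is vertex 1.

Prim's algorithm from H:
Step 1: cheapest edge leaving the tree is G-H (6); add G.
Step 2: cheapest edge leaving the tree is A-G (9); add A.
Step 3: cheapest edge leaving the tree is E-H (9); add E.
Step 4: cheapest edge leaving the tree is E-F (2); add F.
Step 5: cheapest edge leaving the tree is B-F (7); add B.
Step 6: cheapest edge leaving the tree is B-C (2); add C.
Step 7: cheapest edge leaving the tree is C-D (5); add D.
Step 8: cheapest edge leaving the tree is D-I (9); add I.
Vertex order: H, G, A, E, F, B, C, D, I. The 3rd vertex is A.

A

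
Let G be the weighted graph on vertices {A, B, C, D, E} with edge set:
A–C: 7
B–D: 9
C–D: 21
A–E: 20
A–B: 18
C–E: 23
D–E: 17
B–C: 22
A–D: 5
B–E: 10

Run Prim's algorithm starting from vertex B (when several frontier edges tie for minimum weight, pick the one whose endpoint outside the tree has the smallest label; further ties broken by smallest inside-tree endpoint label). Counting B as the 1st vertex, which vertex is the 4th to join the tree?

Prim's algorithm from B:
Step 1: frontier [B–D 9, B–E 10, A–B 18, B–C 22] → take B–D (9); add D.
Step 2: frontier [B–E 10, A–B 18, B–C 22, A–D 5, D–E 17, C–D 21] → take A–D (5); add A.
Step 3: frontier [A–C 7, A–E 20, B–E 10, B–C 22, D–E 17, C–D 21] → take A–C (7); add C.
Step 4: frontier [A–E 20, B–E 10, C–E 23, D–E 17] → take B–E (10); add E.
Vertex order: B, D, A, C, E. The 4th vertex is C.

C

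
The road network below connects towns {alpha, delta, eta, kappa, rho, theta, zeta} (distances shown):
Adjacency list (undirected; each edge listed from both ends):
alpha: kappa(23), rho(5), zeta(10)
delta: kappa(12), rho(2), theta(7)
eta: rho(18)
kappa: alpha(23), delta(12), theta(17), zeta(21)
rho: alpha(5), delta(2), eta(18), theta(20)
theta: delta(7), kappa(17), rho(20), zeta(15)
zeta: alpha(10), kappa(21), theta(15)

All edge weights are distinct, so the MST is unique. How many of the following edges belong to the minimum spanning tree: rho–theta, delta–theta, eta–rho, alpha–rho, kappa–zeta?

Kruskal's algorithm — process edges by increasing weight (ties by edge label):
delta–rho (2): add. Components now {kappa} {delta,rho} {theta} {zeta} {alpha} {eta}
alpha–rho (5): add. Components now {kappa} {alpha,delta,rho} {theta} {zeta} {eta}
delta–theta (7): add. Components now {kappa} {alpha,delta,rho,theta} {zeta} {eta}
alpha–zeta (10): add. Components now {kappa} {alpha,delta,rho,theta,zeta} {eta}
delta–kappa (12): add. Components now {alpha,delta,kappa,rho,theta,zeta} {eta}
theta–zeta (15): skip — theta and zeta already connected.
kappa–theta (17): skip — kappa and theta already connected.
eta–rho (18): add. Components now {alpha,delta,eta,kappa,rho,theta,zeta}
MST edge set: {delta–rho, alpha–rho, delta–theta, alpha–zeta, delta–kappa, eta–rho}.
Of the listed edges, {delta–theta, eta–rho, alpha–rho} are in the MST → 3.

3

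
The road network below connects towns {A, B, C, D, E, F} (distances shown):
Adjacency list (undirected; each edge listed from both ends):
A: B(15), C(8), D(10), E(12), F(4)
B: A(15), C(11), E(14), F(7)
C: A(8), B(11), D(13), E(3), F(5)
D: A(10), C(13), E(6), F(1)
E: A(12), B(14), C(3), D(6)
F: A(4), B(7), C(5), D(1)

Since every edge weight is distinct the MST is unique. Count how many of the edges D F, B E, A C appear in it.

Kruskal: consider edges lightest-first.
D F (1): add. Components now {A} {B} {C} {D,F} {E}
C E (3): add. Components now {A} {B} {C,E} {D,F}
A F (4): add. Components now {A,D,F} {B} {C,E}
C F (5): add. Components now {A,C,D,E,F} {B}
D E (6): skip — D and E already connected.
B F (7): add. Components now {A,B,C,D,E,F}
MST edge set: {D F, C E, A F, C F, B F}.
Of the listed edges, {D F} are in the MST → 1.

1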